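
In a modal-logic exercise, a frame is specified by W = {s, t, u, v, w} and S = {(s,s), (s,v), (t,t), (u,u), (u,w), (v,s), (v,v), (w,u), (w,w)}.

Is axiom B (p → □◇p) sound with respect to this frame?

By correspondence theory, B is valid on a frame iff S is symmetric.
Symmetric: yes — every pair in S has its reverse in S.

Yes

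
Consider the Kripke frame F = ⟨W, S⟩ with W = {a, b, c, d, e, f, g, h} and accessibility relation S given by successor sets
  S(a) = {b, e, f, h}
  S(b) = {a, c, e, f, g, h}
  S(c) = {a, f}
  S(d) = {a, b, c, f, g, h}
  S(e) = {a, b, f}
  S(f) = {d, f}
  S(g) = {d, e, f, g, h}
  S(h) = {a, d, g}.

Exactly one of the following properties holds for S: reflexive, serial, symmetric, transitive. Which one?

serial

Reflexive: no — a is not related to itself.
Serial: yes — every world has a successor (e.g. a S b).
Symmetric: no — a S f but not f S a.
Transitive: no — a S b and b S c, but not a S c.
Only serial holds.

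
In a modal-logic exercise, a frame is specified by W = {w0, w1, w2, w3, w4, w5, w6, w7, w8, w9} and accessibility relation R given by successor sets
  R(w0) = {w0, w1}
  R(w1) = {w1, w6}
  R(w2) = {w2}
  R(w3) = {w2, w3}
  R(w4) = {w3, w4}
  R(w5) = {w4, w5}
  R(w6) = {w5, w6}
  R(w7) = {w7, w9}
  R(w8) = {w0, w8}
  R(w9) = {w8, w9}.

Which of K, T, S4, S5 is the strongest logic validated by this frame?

Reflexive (axiom T): yes — every world is R-related to itself.
Transitive (axiom 4): no — w0 R w1 and w1 R w6, but not w0 R w6.
Euclidean (axiom 5): no — w0 R w1 and w0 R w0, but not w1 R w0.
So F validates K, T; S4 would additionally require R to be transitive. The strongest is T.

T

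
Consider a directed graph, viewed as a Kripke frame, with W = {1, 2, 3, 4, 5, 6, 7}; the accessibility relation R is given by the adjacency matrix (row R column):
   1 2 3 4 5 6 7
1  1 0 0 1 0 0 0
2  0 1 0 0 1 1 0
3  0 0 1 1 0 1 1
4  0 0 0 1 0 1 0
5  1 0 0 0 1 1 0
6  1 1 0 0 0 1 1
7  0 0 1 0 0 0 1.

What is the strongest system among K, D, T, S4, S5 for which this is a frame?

T

Serial (axiom D): yes — every world has a successor (e.g. 1 R 1).
Reflexive (axiom T): yes — every world is R-related to itself.
Transitive (axiom 4): no — 1 R 4 and 4 R 6, but not 1 R 6.
Euclidean (axiom 5): no — 2 R 6 and 2 R 5, but not 6 R 5.
So F validates K, D, T; S4 would additionally require R to be transitive. The strongest is T.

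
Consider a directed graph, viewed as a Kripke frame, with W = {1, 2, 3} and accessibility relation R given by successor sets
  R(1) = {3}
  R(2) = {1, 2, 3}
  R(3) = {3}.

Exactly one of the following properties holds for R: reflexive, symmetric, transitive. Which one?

transitive

Reflexive: no — 1 is not related to itself.
Symmetric: no — 1 R 3 but not 3 R 1.
Transitive: yes — every two-step R-path is closed by a direct edge.
Only transitive holds.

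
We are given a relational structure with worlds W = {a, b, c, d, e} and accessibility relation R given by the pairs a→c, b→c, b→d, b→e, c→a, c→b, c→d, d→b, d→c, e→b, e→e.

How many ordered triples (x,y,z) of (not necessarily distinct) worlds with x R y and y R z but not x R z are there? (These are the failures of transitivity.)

Enumerating: (a,c,a), (a,c,b), (a,c,d), (b,c,a), (b,c,b), (b,d,b), (b,e,b), (c,a,c), (c,b,c), (c,b,e), (c,d,c), (d,b,d), (d,b,e), (d,c,a), (d,c,d), (e,b,c), (e,b,d).

17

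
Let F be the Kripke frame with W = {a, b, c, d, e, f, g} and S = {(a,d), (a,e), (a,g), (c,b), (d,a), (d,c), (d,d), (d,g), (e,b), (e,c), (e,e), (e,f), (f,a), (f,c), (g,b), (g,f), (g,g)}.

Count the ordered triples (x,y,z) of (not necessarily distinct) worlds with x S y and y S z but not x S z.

18

Enumerating: (a,d,a), (a,d,c), (a,e,b), (a,e,c), (a,e,f), (a,g,b), (a,g,f), (d,a,e), (d,c,b), (d,g,b), (d,g,f), (e,f,a), (f,a,d), (f,a,e), (f,a,g), (f,c,b), (g,f,a), (g,f,c).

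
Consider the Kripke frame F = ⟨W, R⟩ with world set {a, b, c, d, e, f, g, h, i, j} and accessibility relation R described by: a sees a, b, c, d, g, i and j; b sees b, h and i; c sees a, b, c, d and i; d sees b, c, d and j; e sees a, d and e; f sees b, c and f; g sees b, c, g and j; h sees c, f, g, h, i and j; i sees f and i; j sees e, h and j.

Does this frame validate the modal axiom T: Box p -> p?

Yes

By correspondence theory, T is valid on a frame iff R is reflexive.
Reflexive: yes — every world is R-related to itself.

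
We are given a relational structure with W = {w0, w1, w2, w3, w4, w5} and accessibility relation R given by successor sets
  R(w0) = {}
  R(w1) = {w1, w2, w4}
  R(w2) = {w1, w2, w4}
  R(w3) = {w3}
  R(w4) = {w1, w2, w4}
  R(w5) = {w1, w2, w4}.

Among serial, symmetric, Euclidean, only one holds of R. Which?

Euclidean

Serial: no — w0 has no R-successor.
Symmetric: no — w5 R w1 but not w1 R w5.
Euclidean: yes — any two successors of a common world are R-related.
Only Euclidean holds.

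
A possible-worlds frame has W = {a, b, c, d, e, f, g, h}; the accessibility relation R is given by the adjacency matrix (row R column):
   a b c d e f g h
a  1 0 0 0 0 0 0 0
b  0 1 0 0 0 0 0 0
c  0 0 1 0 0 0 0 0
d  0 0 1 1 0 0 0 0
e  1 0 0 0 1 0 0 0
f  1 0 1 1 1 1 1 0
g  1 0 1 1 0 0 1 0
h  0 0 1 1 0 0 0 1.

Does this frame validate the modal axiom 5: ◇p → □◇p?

No

By correspondence theory, 5 is valid on a frame iff R is Euclidean.
Euclidean: no — f R a and f R c, but not a R c.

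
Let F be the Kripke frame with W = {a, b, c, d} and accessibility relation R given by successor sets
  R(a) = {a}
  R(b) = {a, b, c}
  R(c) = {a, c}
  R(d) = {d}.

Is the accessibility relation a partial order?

Yes

Reflexive: yes — every world is R-related to itself.
Transitive: yes — every two-step R-path is closed by a direct edge.
Antisymmetric: yes — no distinct pair is related both ways.
So R is a partial order.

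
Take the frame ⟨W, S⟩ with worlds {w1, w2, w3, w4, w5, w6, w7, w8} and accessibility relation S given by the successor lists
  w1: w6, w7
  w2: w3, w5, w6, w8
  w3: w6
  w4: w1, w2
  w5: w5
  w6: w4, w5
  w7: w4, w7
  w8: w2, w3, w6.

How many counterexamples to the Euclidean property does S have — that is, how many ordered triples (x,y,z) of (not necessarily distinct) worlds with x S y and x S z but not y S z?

30

Enumerating: (w1,w6,w6), (w1,w6,w7), (w1,w7,w6), (w2,w3,w3), (w2,w3,w5), (w2,w3,w8), (w2,w5,w3), (w2,w5,w6), (w2,w5,w8), (w2,w6,w3), (w2,w6,w6), (w2,w6,w8), … and 18 more.
Total: 30.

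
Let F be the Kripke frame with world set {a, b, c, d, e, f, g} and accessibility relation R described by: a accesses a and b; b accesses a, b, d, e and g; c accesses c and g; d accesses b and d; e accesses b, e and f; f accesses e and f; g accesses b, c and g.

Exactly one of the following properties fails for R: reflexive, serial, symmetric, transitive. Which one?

Reflexive: yes — every world is R-related to itself.
Serial: yes — every world has a successor (e.g. a R a).
Symmetric: yes — every pair in R has its reverse in R.
Transitive: no — a R b and b R d, but not a R d.
Only transitive fails.

transitive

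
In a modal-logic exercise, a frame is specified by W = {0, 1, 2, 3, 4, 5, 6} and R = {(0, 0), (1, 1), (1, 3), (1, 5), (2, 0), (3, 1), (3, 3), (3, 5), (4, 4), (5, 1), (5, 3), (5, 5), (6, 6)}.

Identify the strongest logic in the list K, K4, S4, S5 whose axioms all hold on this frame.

K4

Transitive (axiom 4): yes — every two-step R-path is closed by a direct edge.
Reflexive (axiom T): no — 2 is not related to itself.
Euclidean (axiom 5): yes — any two successors of a common world are R-related.
So F validates K, K4; S4 would additionally require R to be reflexive. The strongest is K4.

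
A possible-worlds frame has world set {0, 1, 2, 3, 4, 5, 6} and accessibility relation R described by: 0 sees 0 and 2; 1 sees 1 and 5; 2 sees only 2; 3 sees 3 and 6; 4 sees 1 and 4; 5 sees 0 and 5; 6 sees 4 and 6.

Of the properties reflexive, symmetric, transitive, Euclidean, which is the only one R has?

Reflexive: yes — every world is R-related to itself.
Symmetric: no — 0 R 2 but not 2 R 0.
Transitive: no — 1 R 5 and 5 R 0, but not 1 R 0.
Euclidean: no — 0 R 2 and 0 R 0, but not 2 R 0.
Only reflexive holds.

reflexive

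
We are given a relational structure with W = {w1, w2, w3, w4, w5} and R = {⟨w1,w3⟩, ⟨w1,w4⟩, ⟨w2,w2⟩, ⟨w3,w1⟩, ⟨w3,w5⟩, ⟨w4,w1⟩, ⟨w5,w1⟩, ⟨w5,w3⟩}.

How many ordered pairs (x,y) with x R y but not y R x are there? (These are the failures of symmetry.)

Enumerating: (w5,w1).

1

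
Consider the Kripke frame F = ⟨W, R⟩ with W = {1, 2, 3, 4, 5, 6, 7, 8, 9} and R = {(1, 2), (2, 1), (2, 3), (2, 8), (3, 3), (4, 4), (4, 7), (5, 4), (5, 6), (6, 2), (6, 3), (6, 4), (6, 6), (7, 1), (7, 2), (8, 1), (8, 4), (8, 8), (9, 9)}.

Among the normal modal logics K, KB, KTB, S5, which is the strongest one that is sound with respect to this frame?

Symmetric (axiom B): no — 2 R 3 but not 3 R 2.
Reflexive (axiom T): no — 1 is not related to itself.
Euclidean (axiom 5): no — 2 R 1 and 2 R 3, but not 1 R 3.
So F validates K; KB would additionally require R to be symmetric. The strongest is K.

K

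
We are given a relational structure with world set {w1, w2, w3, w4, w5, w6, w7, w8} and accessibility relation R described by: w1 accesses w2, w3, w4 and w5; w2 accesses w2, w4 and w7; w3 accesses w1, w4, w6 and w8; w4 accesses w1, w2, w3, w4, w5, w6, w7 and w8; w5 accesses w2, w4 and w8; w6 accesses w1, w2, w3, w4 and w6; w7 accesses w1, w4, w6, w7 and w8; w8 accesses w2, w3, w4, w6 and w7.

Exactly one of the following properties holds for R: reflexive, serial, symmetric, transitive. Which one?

Reflexive: no — w1 is not related to itself.
Serial: yes — every world has a successor (e.g. w1 R w2).
Symmetric: no — w1 R w2 but not w2 R w1.
Transitive: no — w1 R w2 and w2 R w7, but not w1 R w7.
Only serial holds.

serial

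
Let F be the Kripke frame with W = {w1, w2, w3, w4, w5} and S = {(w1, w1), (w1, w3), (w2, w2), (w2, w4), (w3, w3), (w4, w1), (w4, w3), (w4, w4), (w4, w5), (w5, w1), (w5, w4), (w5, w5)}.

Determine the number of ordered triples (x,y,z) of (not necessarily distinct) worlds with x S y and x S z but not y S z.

Enumerating: (w1,w3,w1), (w2,w4,w2), (w4,w1,w4), (w4,w1,w5), (w4,w3,w1), (w4,w3,w4), (w4,w3,w5), (w4,w5,w3), (w5,w1,w4), (w5,w1,w5).

10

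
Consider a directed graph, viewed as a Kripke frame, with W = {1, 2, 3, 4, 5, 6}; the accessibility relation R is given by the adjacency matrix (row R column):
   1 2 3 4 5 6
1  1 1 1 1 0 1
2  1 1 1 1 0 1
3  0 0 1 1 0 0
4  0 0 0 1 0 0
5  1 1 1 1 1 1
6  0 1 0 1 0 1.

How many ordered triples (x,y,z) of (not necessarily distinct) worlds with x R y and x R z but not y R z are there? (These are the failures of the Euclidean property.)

35

Enumerating: (1,3,1), (1,3,2), (1,3,6), (1,4,1), (1,4,2), (1,4,3), (1,4,6), (1,6,1), (1,6,3), (2,3,1), (2,3,2), (2,3,6), … and 23 more.
Total: 35.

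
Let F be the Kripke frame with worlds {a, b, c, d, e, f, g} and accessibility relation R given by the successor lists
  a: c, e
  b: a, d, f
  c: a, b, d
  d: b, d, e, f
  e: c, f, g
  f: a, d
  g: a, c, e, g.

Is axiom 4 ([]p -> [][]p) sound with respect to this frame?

No

The schema 4 characterises exactly the transitive frames.
Transitive: no — a R c and c R b, but not a R b.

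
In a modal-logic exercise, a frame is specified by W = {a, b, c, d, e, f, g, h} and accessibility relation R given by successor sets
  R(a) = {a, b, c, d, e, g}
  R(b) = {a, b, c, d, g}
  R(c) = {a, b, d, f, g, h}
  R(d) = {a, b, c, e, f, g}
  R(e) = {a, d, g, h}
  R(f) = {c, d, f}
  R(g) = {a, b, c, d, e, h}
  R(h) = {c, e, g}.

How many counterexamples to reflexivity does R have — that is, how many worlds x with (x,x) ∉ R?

Enumerating: c, d, e, g, h.

5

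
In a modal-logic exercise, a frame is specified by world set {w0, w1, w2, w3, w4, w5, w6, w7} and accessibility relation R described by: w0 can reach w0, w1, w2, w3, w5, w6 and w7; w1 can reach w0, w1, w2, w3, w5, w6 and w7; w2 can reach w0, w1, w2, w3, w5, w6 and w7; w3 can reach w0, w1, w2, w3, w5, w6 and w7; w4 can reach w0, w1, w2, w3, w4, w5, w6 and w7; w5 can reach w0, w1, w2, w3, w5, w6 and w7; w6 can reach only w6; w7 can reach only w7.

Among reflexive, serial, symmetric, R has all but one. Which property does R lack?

symmetric

Reflexive: yes — every world is R-related to itself.
Serial: yes — every world has a successor (e.g. w0 R w0).
Symmetric: no — w0 R w6 but not w6 R w0.
Only symmetric fails.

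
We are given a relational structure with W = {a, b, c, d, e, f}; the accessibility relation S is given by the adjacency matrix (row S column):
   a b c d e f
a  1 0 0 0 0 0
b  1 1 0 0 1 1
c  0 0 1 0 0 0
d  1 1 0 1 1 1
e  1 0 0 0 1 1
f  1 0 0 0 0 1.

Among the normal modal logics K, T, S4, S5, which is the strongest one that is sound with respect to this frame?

S4

Reflexive (axiom T): yes — every world is S-related to itself.
Transitive (axiom 4): yes — every two-step S-path is closed by a direct edge.
Euclidean (axiom 5): no — b S a and b S e, but not a S e.
So F validates K, T, S4; S5 would additionally require S to be Euclidean. The strongest is S4.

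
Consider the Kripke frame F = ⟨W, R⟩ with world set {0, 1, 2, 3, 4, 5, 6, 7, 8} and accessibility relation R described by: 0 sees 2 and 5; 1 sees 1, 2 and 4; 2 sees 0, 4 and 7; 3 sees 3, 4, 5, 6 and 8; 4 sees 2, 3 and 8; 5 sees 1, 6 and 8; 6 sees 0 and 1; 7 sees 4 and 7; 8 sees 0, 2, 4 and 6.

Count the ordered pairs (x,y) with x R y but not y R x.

16

Enumerating: (0,5), (1,2), (1,4), (2,7), (3,5), (3,6), (3,8), (5,1), (5,6), (5,8), (6,0), (6,1), (7,4), (8,0), (8,2), (8,6).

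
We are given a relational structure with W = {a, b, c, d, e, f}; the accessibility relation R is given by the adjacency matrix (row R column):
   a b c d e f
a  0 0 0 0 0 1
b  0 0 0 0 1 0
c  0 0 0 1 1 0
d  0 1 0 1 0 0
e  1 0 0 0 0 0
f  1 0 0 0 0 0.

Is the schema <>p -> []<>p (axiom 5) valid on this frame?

No

Axiom 5 corresponds to the accessibility relation being Euclidean.
Euclidean: no — c R d and c R e, but not d R e.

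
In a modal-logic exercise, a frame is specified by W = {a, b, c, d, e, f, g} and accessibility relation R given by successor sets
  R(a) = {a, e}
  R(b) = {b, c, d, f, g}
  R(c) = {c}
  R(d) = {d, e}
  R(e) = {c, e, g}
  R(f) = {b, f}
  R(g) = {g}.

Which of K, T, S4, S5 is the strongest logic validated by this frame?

Reflexive (axiom T): yes — every world is R-related to itself.
Transitive (axiom 4): no — a R e and e R c, but not a R c.
Euclidean (axiom 5): no — b R c and b R d, but not c R d.
So F validates K, T; S4 would additionally require R to be transitive. The strongest is T.

T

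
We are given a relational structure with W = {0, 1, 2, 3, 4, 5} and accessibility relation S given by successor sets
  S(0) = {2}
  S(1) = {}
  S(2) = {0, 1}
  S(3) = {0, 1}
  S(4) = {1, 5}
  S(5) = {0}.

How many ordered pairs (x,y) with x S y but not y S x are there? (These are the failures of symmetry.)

Enumerating: (2,1), (3,0), (3,1), (4,1), (4,5), (5,0).

6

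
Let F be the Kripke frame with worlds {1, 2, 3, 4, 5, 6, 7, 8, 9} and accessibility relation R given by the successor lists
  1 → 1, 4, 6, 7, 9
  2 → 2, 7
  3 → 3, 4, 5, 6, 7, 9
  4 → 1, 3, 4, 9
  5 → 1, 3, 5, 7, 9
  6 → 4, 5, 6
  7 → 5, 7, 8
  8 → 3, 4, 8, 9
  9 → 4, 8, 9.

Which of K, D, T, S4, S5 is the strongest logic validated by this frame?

T

Serial (axiom D): yes — every world has a successor (e.g. 1 R 1).
Reflexive (axiom T): yes — every world is R-related to itself.
Transitive (axiom 4): no — 1 R 4 and 4 R 3, but not 1 R 3.
Euclidean (axiom 5): no — 1 R 4 and 1 R 6, but not 4 R 6.
So F validates K, D, T; S4 would additionally require R to be transitive. The strongest is T.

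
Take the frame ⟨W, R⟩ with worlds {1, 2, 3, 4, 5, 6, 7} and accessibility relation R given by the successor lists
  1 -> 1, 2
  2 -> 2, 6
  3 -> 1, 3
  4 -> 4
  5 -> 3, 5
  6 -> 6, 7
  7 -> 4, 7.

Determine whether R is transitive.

No

Transitive: no — 1 R 2 and 2 R 6, but not 1 R 6.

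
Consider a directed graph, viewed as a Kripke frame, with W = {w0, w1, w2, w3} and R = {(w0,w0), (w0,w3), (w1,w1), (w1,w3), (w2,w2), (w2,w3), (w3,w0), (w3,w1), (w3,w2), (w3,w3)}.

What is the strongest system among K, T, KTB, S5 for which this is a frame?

Reflexive (axiom T): yes — every world is R-related to itself.
Symmetric (axiom B): yes — every pair in R has its reverse in R.
Euclidean (axiom 5): no — w3 R w0 and w3 R w1, but not w0 R w1.
So F validates K, T, KTB; S5 would additionally require R to be Euclidean. The strongest is KTB.

KTB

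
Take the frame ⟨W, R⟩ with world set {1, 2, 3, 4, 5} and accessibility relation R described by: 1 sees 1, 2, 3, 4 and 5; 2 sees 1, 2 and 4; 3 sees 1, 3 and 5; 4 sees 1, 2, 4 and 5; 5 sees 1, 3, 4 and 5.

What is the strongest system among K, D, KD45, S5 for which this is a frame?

Serial (axiom D): yes — every world has a successor (e.g. 1 R 1).
Euclidean (axiom 5): no — 1 R 2 and 1 R 3, but not 2 R 3.
Transitive (axiom 4): no — 2 R 1 and 1 R 3, but not 2 R 3.
Reflexive (axiom T): yes — every world is R-related to itself.
So F validates K, D; KD45 would additionally require R to be Euclidean and transitive. The strongest is D.

D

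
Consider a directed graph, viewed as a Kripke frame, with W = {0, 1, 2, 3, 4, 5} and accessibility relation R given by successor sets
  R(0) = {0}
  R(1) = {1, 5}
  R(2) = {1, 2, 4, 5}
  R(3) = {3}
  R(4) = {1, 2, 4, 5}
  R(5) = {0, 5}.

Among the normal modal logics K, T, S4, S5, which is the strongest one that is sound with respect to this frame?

Reflexive (axiom T): yes — every world is R-related to itself.
Transitive (axiom 4): no — 1 R 5 and 5 R 0, but not 1 R 0.
Euclidean (axiom 5): no — 2 R 1 and 2 R 4, but not 1 R 4.
So F validates K, T; S4 would additionally require R to be transitive. The strongest is T.

T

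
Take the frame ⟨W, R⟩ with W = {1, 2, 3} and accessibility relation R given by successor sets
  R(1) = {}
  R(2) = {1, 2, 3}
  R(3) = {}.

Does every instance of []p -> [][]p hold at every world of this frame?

Yes

Axiom 4 corresponds to the accessibility relation being transitive.
Transitive: yes — every two-step R-path is closed by a direct edge.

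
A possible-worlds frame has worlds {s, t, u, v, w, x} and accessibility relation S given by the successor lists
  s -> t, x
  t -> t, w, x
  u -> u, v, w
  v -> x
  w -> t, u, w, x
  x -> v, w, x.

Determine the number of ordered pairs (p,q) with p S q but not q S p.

4

Enumerating: (s,t), (s,x), (t,x), (u,v).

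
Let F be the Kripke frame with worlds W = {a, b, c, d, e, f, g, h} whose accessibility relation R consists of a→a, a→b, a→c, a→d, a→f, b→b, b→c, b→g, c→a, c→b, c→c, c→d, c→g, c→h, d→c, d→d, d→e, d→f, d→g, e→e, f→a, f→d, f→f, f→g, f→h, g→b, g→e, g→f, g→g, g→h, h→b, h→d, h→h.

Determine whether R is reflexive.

Yes

Reflexive: yes — every world is R-related to itself.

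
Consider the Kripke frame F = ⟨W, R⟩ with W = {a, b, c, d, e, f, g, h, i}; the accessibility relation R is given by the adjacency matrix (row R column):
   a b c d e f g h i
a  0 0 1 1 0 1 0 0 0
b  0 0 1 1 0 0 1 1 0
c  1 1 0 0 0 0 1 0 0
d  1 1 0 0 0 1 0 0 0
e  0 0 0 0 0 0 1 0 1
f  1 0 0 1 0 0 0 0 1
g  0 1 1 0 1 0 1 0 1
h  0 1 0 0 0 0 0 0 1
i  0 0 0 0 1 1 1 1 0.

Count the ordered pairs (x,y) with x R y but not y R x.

R is symmetric; there are no such tuples.

0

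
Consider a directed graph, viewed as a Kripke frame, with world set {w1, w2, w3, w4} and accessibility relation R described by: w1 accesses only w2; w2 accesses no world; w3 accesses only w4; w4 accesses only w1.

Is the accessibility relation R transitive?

Transitive: no — w3 R w4 and w4 R w1, but not w3 R w1.

No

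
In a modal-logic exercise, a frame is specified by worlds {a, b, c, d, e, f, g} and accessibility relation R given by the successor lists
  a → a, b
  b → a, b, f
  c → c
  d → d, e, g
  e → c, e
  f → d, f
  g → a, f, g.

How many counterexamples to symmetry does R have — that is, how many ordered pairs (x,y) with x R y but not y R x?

Enumerating: (b,f), (d,e), (d,g), (e,c), (f,d), (g,a), (g,f).

7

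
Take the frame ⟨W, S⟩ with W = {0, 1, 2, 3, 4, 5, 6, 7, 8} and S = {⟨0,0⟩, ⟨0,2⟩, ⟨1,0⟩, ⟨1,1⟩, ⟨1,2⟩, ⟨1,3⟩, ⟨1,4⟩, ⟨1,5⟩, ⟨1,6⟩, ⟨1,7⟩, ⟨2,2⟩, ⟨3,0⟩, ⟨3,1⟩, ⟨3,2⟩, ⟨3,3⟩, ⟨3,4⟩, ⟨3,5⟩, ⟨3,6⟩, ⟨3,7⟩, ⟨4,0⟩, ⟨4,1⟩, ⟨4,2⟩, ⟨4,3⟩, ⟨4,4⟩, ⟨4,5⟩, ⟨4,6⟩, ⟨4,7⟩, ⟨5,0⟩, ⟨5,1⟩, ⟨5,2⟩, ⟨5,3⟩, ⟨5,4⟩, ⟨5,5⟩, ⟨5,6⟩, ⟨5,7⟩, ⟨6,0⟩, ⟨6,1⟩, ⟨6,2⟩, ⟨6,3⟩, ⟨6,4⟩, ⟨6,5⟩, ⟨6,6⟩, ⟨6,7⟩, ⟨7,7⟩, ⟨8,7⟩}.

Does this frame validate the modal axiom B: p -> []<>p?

By correspondence theory, B is valid on a frame iff S is symmetric.
Symmetric: no — 0 S 2 but not 2 S 0.

No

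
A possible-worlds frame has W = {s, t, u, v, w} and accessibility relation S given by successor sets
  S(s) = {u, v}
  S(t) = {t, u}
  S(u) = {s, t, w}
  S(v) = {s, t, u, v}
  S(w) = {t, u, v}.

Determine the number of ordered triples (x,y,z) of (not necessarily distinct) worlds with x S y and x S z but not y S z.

19

Enumerating: (s,u,u), (s,u,v), (t,u,u), (u,s,s), (u,s,t), (u,s,w), (u,t,s), (u,t,w), (u,w,s), (u,w,w), (v,s,s), (v,s,t), … and 7 more.
Total: 19.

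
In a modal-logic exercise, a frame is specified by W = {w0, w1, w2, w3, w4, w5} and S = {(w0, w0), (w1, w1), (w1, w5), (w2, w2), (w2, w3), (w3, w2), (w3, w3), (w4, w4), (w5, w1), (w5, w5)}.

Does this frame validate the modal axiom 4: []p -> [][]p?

Yes

The schema 4 characterises exactly the transitive frames.
Transitive: yes — every two-step S-path is closed by a direct edge.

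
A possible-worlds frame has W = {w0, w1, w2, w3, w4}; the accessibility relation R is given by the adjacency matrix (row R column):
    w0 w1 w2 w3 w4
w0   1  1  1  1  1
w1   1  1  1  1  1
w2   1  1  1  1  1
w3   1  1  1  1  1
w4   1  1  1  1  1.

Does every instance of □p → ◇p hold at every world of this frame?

The schema D characterises exactly the serial frames.
Serial: yes — every world has a successor (e.g. w0 R w0).

Yes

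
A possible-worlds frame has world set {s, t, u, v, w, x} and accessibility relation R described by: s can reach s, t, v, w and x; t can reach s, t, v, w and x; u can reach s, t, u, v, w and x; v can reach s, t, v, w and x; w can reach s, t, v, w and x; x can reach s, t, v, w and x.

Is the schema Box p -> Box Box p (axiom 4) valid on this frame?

Axiom 4 corresponds to the accessibility relation being transitive.
Transitive: yes — every two-step R-path is closed by a direct edge.

Yes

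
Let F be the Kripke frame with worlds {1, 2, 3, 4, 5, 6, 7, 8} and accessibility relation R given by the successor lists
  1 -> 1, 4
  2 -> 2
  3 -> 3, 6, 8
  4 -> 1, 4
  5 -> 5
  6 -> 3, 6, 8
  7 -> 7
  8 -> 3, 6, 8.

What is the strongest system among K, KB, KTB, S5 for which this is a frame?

Symmetric (axiom B): yes — every pair in R has its reverse in R.
Reflexive (axiom T): yes — every world is R-related to itself.
Euclidean (axiom 5): yes — any two successors of a common world are R-related.
So F validates K, KB, KTB, S5. The strongest is S5.

S5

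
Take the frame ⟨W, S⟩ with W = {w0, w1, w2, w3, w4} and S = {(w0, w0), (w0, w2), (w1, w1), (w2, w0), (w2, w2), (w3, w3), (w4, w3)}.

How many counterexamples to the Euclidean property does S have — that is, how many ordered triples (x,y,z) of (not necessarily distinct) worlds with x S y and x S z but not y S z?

0

S is Euclidean; there are no such tuples.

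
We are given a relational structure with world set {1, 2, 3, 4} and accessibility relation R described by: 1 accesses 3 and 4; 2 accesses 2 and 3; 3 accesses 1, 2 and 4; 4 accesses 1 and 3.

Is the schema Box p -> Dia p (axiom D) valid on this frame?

Yes

The schema D characterises exactly the serial frames.
Serial: yes — every world has a successor (e.g. 1 R 3).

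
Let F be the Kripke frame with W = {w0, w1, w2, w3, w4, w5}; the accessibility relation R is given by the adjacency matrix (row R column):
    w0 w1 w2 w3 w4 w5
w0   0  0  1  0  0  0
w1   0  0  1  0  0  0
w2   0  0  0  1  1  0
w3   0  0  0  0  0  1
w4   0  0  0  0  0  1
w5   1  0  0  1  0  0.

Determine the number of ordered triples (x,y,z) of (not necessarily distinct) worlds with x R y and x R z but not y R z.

12

Enumerating: (w0,w2,w2), (w1,w2,w2), (w2,w3,w3), (w2,w3,w4), (w2,w4,w3), (w2,w4,w4), (w3,w5,w5), (w4,w5,w5), (w5,w0,w0), (w5,w0,w3), (w5,w3,w0), (w5,w3,w3).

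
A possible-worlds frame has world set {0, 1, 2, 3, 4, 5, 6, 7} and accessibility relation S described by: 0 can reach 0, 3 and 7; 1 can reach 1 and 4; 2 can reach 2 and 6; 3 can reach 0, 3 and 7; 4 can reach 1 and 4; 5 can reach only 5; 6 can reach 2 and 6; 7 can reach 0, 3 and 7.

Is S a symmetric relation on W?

Symmetric: yes — every pair in S has its reverse in S.

Yes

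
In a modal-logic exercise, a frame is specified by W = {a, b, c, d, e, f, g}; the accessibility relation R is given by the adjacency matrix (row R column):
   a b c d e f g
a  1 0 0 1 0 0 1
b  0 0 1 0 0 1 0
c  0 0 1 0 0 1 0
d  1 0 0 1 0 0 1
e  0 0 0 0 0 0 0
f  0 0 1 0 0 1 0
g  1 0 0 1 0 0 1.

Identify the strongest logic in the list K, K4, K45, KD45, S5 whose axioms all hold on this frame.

K45

Transitive (axiom 4): yes — every two-step R-path is closed by a direct edge.
Euclidean (axiom 5): yes — any two successors of a common world are R-related.
Serial (axiom D): no — e has no R-successor.
Reflexive (axiom T): no — b is not related to itself.
So F validates K, K4, K45; KD45 would additionally require R to be serial. The strongest is K45.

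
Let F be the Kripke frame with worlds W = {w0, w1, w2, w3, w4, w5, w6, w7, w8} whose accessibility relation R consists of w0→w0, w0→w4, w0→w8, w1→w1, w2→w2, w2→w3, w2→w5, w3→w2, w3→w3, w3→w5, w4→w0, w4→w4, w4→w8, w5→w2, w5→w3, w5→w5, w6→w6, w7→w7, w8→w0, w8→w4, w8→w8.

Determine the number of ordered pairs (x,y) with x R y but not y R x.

0

R is symmetric; there are no such tuples.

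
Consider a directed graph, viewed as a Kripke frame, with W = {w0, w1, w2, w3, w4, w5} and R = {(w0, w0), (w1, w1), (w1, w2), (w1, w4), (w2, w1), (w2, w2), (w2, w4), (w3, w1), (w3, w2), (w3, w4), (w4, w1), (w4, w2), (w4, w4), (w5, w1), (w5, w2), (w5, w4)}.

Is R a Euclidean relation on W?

Yes

Euclidean: yes — any two successors of a common world are R-related.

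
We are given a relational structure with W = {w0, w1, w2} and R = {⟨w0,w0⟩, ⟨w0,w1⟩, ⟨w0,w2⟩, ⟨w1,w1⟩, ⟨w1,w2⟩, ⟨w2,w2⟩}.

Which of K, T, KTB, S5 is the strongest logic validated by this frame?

T

Reflexive (axiom T): yes — every world is R-related to itself.
Symmetric (axiom B): no — w0 R w1 but not w1 R w0.
Euclidean (axiom 5): no — w0 R w2 and w0 R w1, but not w2 R w1.
So F validates K, T; KTB would additionally require R to be symmetric. The strongest is T.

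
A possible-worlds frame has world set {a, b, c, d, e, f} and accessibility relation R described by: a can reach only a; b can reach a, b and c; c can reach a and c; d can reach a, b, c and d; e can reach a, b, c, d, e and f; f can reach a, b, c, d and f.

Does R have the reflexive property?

Reflexive: yes — every world is R-related to itself.

Yes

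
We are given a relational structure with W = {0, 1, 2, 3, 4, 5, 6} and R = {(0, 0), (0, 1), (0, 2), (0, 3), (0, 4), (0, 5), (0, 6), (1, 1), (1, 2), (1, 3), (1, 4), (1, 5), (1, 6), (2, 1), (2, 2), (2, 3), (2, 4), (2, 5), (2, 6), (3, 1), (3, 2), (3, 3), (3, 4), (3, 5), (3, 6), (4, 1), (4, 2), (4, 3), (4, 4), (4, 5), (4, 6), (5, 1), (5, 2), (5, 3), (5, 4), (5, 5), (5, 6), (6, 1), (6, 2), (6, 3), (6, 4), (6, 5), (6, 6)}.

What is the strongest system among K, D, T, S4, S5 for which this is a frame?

S4

Serial (axiom D): yes — every world has a successor (e.g. 0 R 0).
Reflexive (axiom T): yes — every world is R-related to itself.
Transitive (axiom 4): yes — every two-step R-path is closed by a direct edge.
Euclidean (axiom 5): no — 0 R 1 and 0 R 0, but not 1 R 0.
So F validates K, D, T, S4; S5 would additionally require R to be Euclidean. The strongest is S4.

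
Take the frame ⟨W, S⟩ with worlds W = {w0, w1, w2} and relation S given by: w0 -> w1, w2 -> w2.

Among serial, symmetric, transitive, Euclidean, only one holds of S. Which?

Serial: no — w1 has no S-successor.
Symmetric: no — w0 S w1 but not w1 S w0.
Transitive: yes — every two-step S-path is closed by a direct edge.
Euclidean: no — w0 S w1 and w0 S w1, but not w1 S w1.
Only transitive holds.

transitive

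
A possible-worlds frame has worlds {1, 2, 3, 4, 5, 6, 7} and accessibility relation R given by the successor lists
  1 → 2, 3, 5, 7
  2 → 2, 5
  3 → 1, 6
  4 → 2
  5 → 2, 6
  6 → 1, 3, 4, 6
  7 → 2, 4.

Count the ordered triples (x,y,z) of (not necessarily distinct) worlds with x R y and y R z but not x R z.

21

Enumerating: (1,3,1), (1,3,6), (1,5,6), (1,7,4), (2,5,6), (3,1,2), (3,1,3), (3,1,5), (3,1,7), (3,6,3), (3,6,4), (4,2,5), … and 9 more.
Total: 21.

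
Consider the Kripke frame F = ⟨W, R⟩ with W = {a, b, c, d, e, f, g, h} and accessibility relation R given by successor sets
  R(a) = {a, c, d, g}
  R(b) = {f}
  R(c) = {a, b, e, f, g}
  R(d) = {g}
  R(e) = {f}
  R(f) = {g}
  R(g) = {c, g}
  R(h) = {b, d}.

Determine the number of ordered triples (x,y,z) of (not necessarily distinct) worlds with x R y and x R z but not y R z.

Enumerating: (a,c,c), (a,c,d), (a,d,a), (a,d,c), (a,d,d), (a,g,a), (a,g,d), (b,f,f), (c,a,b), (c,a,e), (c,a,f), (c,b,a), … and 21 more.
Total: 33.

33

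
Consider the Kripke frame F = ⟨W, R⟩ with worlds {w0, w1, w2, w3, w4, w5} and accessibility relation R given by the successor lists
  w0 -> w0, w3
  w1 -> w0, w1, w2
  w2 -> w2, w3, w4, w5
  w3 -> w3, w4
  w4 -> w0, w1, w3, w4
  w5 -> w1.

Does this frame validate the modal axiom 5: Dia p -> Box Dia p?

No

By correspondence theory, 5 is valid on a frame iff R is Euclidean.
Euclidean: no — w1 R w0 and w1 R w2, but not w0 R w2.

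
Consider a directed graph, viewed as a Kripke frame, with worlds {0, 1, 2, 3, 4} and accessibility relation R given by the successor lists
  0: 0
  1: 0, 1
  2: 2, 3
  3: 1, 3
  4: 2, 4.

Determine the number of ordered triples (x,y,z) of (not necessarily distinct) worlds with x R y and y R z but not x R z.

3

Enumerating: (2,3,1), (3,1,0), (4,2,3).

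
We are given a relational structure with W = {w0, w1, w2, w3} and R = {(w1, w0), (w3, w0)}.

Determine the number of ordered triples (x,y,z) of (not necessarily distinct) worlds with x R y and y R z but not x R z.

R is transitive; there are no such tuples.

0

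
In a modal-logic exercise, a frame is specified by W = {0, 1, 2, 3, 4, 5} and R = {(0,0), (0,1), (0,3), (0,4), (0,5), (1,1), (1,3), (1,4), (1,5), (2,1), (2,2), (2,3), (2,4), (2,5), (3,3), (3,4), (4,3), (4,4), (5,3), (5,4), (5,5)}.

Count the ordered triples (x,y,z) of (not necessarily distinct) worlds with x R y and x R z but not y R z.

Enumerating: (0,1,0), (0,3,0), (0,3,1), (0,3,5), (0,4,0), (0,4,1), (0,4,5), (0,5,0), (0,5,1), (1,3,1), (1,3,5), (1,4,1), … and 13 more.
Total: 25.

25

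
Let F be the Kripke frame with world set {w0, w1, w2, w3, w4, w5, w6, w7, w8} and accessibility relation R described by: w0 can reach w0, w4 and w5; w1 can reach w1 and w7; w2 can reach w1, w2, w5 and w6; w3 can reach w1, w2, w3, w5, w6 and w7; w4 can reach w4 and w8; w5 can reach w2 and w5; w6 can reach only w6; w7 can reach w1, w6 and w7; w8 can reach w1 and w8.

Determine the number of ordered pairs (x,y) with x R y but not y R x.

Enumerating: (w0,w4), (w0,w5), (w2,w1), (w2,w6), (w3,w1), (w3,w2), (w3,w5), (w3,w6), (w3,w7), (w4,w8), (w7,w6), (w8,w1).

12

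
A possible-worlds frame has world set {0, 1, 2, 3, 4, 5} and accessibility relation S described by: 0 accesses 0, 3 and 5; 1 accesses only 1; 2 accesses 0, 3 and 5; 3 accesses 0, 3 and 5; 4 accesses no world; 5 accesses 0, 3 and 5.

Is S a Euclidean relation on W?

Yes

Euclidean: yes — any two successors of a common world are S-related.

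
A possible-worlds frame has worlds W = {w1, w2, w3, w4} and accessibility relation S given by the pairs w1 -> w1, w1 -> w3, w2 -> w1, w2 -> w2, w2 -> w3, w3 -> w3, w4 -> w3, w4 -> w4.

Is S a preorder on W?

Yes

Reflexive: yes — every world is S-related to itself.
Transitive: yes — every two-step S-path is closed by a direct edge.
So S is a preorder.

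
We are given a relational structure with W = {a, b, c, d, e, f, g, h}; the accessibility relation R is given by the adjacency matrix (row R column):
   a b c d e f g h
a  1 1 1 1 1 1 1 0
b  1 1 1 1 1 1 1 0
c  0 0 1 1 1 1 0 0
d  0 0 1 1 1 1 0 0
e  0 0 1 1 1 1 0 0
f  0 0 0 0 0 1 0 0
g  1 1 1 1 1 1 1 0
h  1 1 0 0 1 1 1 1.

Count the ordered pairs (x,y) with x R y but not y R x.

20

Enumerating: (a,c), (a,d), (a,e), (a,f), (b,c), (b,d), (b,e), (b,f), (c,f), (d,f), (e,f), (g,c), … and 8 more.
Total: 20.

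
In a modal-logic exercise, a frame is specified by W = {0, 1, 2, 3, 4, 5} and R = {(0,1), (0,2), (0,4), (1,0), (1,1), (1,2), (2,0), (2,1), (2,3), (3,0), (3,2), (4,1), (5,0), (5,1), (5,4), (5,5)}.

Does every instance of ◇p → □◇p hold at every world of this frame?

No

By correspondence theory, 5 is valid on a frame iff R is Euclidean.
Euclidean: no — 0 R 1 and 0 R 4, but not 1 R 4.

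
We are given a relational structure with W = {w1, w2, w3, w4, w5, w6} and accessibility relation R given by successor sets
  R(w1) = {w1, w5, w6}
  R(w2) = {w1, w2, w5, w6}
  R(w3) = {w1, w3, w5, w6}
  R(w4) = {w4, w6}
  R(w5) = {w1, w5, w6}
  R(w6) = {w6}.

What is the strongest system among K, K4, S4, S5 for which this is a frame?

S4

Transitive (axiom 4): yes — every two-step R-path is closed by a direct edge.
Reflexive (axiom T): yes — every world is R-related to itself.
Euclidean (axiom 5): no — w1 R w6 and w1 R w5, but not w6 R w5.
So F validates K, K4, S4; S5 would additionally require R to be Euclidean. The strongest is S4.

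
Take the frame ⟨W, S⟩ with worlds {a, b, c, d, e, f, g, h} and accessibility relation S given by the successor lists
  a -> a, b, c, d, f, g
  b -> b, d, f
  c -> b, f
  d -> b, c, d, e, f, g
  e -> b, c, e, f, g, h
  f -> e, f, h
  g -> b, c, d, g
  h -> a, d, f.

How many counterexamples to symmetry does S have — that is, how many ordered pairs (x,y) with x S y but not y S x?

19

Enumerating: (a,b), (a,c), (a,d), (a,f), (a,g), (b,f), (c,b), (c,f), (d,c), (d,e), (d,f), (e,b), … and 7 more.
Total: 19.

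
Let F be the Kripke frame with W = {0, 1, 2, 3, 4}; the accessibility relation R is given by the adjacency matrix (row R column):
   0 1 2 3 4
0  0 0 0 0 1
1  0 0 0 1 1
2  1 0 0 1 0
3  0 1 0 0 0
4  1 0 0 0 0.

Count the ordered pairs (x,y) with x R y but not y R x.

3

Enumerating: (1,4), (2,0), (2,3).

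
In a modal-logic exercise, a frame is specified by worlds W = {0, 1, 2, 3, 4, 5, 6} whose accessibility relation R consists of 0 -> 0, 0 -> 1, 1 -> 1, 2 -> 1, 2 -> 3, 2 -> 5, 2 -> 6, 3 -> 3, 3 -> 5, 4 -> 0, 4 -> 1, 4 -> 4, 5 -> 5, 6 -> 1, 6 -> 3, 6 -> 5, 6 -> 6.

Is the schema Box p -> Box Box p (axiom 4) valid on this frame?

Yes

Axiom 4 corresponds to the accessibility relation being transitive.
Transitive: yes — every two-step R-path is closed by a direct edge.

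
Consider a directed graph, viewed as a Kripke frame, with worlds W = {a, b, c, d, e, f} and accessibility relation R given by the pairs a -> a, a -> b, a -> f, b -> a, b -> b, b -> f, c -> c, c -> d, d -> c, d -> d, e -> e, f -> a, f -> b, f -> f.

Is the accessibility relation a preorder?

Reflexive: yes — every world is R-related to itself.
Transitive: yes — every two-step R-path is closed by a direct edge.
So R is a preorder.

Yes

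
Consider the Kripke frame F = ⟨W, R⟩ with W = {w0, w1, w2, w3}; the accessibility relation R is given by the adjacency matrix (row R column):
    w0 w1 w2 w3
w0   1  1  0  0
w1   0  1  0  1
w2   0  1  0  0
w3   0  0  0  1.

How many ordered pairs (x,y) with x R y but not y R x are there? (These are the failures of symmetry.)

Enumerating: (w0,w1), (w1,w3), (w2,w1).

3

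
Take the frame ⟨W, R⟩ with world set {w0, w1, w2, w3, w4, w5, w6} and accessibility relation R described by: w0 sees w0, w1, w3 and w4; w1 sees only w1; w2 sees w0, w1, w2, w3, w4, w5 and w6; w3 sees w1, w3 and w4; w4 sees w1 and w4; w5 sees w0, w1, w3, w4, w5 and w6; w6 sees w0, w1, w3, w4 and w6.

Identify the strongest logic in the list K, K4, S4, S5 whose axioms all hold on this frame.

S4

Transitive (axiom 4): yes — every two-step R-path is closed by a direct edge.
Reflexive (axiom T): yes — every world is R-related to itself.
Euclidean (axiom 5): no — w0 R w1 and w0 R w3, but not w1 R w3.
So F validates K, K4, S4; S5 would additionally require R to be Euclidean. The strongest is S4.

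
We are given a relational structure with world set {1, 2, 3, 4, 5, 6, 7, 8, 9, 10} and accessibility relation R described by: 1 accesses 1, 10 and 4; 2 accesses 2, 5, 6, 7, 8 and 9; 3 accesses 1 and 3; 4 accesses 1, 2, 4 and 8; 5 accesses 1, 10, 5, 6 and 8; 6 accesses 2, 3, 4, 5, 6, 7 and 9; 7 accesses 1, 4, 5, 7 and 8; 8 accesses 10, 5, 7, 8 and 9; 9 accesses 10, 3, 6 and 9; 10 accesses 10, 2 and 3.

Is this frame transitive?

Transitive: no — 1 R 10 and 10 R 2, but not 1 R 2.

No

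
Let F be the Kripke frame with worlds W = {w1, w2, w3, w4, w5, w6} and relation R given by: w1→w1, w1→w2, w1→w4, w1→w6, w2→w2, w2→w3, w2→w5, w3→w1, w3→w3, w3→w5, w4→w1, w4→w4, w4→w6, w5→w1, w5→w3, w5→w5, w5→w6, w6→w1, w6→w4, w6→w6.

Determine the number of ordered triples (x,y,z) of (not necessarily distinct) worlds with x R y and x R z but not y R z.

14

Enumerating: (w1,w2,w1), (w1,w2,w4), (w1,w2,w6), (w1,w4,w2), (w1,w6,w2), (w2,w3,w2), (w2,w5,w2), (w3,w1,w3), (w3,w1,w5), (w5,w1,w3), (w5,w1,w5), (w5,w3,w6), (w5,w6,w3), (w5,w6,w5).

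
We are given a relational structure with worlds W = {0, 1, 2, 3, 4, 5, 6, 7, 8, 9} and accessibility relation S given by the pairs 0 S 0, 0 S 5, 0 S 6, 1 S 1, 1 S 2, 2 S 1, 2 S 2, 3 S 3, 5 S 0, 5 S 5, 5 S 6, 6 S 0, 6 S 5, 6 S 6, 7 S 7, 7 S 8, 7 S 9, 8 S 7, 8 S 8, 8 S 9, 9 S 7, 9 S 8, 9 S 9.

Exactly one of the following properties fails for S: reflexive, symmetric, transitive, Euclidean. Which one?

reflexive

Reflexive: no — 4 is not related to itself.
Symmetric: yes — every pair in S has its reverse in S.
Transitive: yes — every two-step S-path is closed by a direct edge.
Euclidean: yes — any two successors of a common world are S-related.
Only reflexive fails.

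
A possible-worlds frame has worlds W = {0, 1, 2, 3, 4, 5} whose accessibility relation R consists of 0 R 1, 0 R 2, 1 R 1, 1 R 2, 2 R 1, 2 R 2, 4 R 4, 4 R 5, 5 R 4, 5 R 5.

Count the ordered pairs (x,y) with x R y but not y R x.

2

Enumerating: (0,1), (0,2).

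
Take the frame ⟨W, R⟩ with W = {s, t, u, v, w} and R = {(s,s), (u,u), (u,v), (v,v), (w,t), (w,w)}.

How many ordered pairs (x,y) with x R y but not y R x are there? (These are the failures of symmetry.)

Enumerating: (u,v), (w,t).

2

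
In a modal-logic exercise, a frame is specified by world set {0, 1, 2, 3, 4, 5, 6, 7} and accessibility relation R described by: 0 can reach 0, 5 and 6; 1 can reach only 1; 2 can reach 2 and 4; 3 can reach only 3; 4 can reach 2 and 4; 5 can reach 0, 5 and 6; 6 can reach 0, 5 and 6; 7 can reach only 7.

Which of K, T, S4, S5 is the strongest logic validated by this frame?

Reflexive (axiom T): yes — every world is R-related to itself.
Transitive (axiom 4): yes — every two-step R-path is closed by a direct edge.
Euclidean (axiom 5): yes — any two successors of a common world are R-related.
So F validates K, T, S4, S5. The strongest is S5.

S5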